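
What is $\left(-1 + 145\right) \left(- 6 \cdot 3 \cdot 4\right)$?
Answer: $-10368$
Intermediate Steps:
$\left(-1 + 145\right) \left(- 6 \cdot 3 \cdot 4\right) = 144 \left(\left(-6\right) 12\right) = 144 \left(-72\right) = -10368$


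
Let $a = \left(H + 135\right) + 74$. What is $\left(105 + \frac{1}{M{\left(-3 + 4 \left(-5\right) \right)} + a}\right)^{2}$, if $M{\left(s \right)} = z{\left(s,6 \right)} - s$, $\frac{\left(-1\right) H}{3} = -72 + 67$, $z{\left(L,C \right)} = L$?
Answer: $\frac{553237441}{50176} \approx 11026.0$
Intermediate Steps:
$H = 15$ ($H = - 3 \left(-72 + 67\right) = \left(-3\right) \left(-5\right) = 15$)
$a = 224$ ($a = \left(15 + 135\right) + 74 = 150 + 74 = 224$)
$M{\left(s \right)} = 0$ ($M{\left(s \right)} = s - s = 0$)
$\left(105 + \frac{1}{M{\left(-3 + 4 \left(-5\right) \right)} + a}\right)^{2} = \left(105 + \frac{1}{0 + 224}\right)^{2} = \left(105 + \frac{1}{224}\right)^{2} = \left(\frac{23521}{224}\right)^{2} = \frac{553237441}{50176}$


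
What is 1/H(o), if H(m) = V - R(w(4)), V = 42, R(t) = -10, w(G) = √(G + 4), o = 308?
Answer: 1/52 ≈ 0.019231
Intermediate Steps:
w(G) = √(4 + G)
H(m) = 52 (H(m) = 42 - 1*(-10) = 42 + 10 = 52)
1/H(o) = 1/52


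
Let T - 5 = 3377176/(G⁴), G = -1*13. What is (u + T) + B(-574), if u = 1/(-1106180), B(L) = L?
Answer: -14240997852501/31593606980 ≈ -450.76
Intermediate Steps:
G = -13
T = 3519981/28561 (T = 5 + 3377176/((-13)⁴) = 5 + 3377176/28561 = 3519981/28561 ≈ 123.24)
u = -1/1106180 ≈ -9.0401e-7
(u + T) + B(-574) = (-1/1106180 + 3519981/28561) - 574 = 3893732554019/31593606980 - 574 = -14240997852501/31593606980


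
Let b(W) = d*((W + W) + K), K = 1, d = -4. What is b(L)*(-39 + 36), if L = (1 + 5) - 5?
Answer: 36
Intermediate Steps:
L = 1 (L = 6 - 5 = 1)
b(W) = -4 - 8*W (b(W) = -4*((W + W) + 1) = -4*(2*W + 1) = -4*(1 + 2*W) = -4 - 8*W)
b(L)*(-39 + 36) = (-4 - 8*1)*(-39 + 36) = (-4 - 8)*(-3) = -12*(-3) = 36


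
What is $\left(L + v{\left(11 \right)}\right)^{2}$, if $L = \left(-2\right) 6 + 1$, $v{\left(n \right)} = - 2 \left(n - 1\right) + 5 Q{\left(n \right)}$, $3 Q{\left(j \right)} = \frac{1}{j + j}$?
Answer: $\frac{4165681}{4356} \approx 956.31$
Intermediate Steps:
$Q{\left(j \right)} = \frac{1}{6 j}$ ($Q{\left(j \right)} = \frac{1}{3 \left(j + j\right)} = \frac{1}{3 \cdot 2 j} = \frac{\frac{1}{2} \frac{1}{j}}{3} = \frac{1}{6 j}$)
$v{\left(n \right)} = 2 - 2 n + \frac{5}{6 n}$ ($v{\left(n \right)} = - 2 \left(n - 1\right) + 5 \frac{1}{6 n} = - 2 \left(-1 + n\right) + \frac{5}{6 n} = \left(2 - 2 n\right) + \frac{5}{6 n} = 2 - 2 n + \frac{5}{6 n}$)
$L = -11$ ($L = -12 + 1 = -11$)
$\left(L + v{\left(11 \right)}\right)^{2} = \left(-11 + \left(2 - 22 + \frac{5}{6 \cdot 11}\right)\right)^{2} = \left(-11 + \left(2 - 22 + \frac{5}{6} \cdot \frac{1}{11}\right)\right)^{2} = \left(-11 + \left(2 - 22 + \frac{5}{66}\right)\right)^{2} = \left(-11 - \frac{1315}{66}\right)^{2} = \left(- \frac{2041}{66}\right)^{2} = \frac{4165681}{4356}$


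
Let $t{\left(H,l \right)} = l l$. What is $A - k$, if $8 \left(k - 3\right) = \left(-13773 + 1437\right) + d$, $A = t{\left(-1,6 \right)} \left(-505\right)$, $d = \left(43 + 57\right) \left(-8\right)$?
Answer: $-16541$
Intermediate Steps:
$d = -800$ ($d = 100 \left(-8\right) = -800$)
$t{\left(H,l \right)} = l^{2}$
$A = -18180$ ($A = 6^{2} \left(-505\right) = 36 \left(-505\right) = -18180$)
$k = -1639$ ($k = 3 + \frac{\left(-13773 + 1437\right) - 800}{8} = 3 + \frac{-12336 - 800}{8} = 3 + \frac{1}{8} \left(-13136\right) = 3 - 1642 = -1639$)
$A - k = -18180 - -1639 = -18180 + 1639 = -16541$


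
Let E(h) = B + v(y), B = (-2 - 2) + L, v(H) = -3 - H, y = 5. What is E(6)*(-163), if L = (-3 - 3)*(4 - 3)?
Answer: 2934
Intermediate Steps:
L = -6 (L = -6*1 = -6)
B = -10 (B = (-2 - 2) - 6 = -4 - 6 = -10)
E(h) = -18 (E(h) = -10 + (-3 - 1*5) = -10 + (-3 - 5) = -10 - 8 = -18)
E(6)*(-163) = -18*(-163) = 2934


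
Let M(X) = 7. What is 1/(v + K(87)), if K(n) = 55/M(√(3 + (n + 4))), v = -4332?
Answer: -7/30269 ≈ -0.00023126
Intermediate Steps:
K(n) = 55/7
1/(v + K(87)) = 1/(-4332 + 55/7) = 1/(-30269/7) = -7/30269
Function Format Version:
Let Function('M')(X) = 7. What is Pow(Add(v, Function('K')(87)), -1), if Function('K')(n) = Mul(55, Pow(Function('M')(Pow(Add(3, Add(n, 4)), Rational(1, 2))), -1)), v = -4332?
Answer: Rational(-7, 30269) ≈ -0.00023126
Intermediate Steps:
Function('K')(n) = Rational(55, 7) (Function('K')(n) = Mul(55, Pow(7, -1)) = Mul(55, Rational(1, 7)) = Rational(55, 7))
Pow(Add(v, Function('K')(87)), -1) = Pow(Add(-4332, Rational(55, 7)), -1) = Pow(Rational(-30269, 7), -1) = Rational(-7, 30269)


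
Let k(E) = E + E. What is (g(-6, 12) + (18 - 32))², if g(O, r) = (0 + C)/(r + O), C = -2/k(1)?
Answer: 7225/36 ≈ 200.69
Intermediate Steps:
k(E) = 2*E
C = -1 (C = -2/(2*1) = -2/2 = -2*½ = -1)
g(O, r) = -1/(O + r) (g(O, r) = (0 - 1)/(r + O) = -1/(O + r))
(g(-6, 12) + (18 - 32))² = (-1/(-6 + 12) + (18 - 32))² = (-1/6 - 14)² = (-1*⅙ - 14)² = (-⅙ - 14)² = (-85/6)² = 7225/36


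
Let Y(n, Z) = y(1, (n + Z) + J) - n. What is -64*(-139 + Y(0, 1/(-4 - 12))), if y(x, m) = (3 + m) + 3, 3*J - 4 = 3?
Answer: 25100/3 ≈ 8366.7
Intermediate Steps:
J = 7/3 (J = 4/3 + (⅓)*3 = 4/3 + 1 = 7/3 ≈ 2.3333)
y(x, m) = 6 + m
Y(n, Z) = 25/3 + Z (Y(n, Z) = (6 + ((n + Z) + 7/3)) - n = (6 + ((Z + n) + 7/3)) - n = (6 + (7/3 + Z + n)) - n = (25/3 + Z + n) - n = 25/3 + Z)
-64*(-139 + Y(0, 1/(-4 - 12))) = -64*(-139 + (25/3 + 1/(-4 - 12))) = -64*(-139 + (25/3 + 1/(-16))) = -64*(-139 + (25/3 - 1/16)) = -64*(-139 + 397/48) = -64*(-6275/48) = 25100/3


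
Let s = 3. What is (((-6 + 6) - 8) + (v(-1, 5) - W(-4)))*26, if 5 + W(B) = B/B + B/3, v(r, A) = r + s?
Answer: -52/3 ≈ -17.333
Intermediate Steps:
v(r, A) = 3 + r (v(r, A) = r + 3 = 3 + r)
W(B) = -4 + B/3 (W(B) = -5 + (B/B + B/3) = -5 + (1 + B*(⅓)) = -5 + (1 + B/3) = -4 + B/3)
(((-6 + 6) - 8) + (v(-1, 5) - W(-4)))*26 = (((-6 + 6) - 8) + ((3 - 1) - (-4 + (⅓)*(-4))))*26 = ((0 - 8) + (2 - (-4 - 4/3)))*26 = (-8 + (2 - 1*(-16/3)))*26 = (-8 + (2 + 16/3))*26 = (-8 + 22/3)*26 = -⅔*26 = -52/3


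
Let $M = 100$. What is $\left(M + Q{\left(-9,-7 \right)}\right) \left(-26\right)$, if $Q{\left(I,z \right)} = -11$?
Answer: $-2314$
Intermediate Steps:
$\left(M + Q{\left(-9,-7 \right)}\right) \left(-26\right) = \left(100 - 11\right) \left(-26\right) = 89 \left(-26\right) = -2314$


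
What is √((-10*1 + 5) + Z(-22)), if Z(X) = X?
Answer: 3*I*√3 ≈ 5.1962*I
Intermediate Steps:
√((-10*1 + 5) + Z(-22)) = √((-10*1 + 5) - 22) = √((-10 + 5) - 22) = √(-5 - 22) = √(-27) = 3*I*√3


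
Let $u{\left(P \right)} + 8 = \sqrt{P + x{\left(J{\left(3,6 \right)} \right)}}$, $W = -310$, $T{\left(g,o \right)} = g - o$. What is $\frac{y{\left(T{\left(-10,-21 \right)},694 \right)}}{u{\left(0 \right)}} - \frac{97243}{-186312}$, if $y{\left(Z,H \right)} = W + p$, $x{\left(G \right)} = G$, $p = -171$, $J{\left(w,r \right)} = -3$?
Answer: $\frac{723443857}{12482904} + \frac{481 i \sqrt{3}}{67} \approx 57.955 + 12.435 i$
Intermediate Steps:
$y{\left(Z,H \right)} = -481$ ($y{\left(Z,H \right)} = -310 - 171 = -481$)
$u{\left(P \right)} = -8 + \sqrt{-3 + P}$ ($u{\left(P \right)} = -8 + \sqrt{P - 3} = -8 + \sqrt{-3 + P}$)
$\frac{y{\left(T{\left(-10,-21 \right)},694 \right)}}{u{\left(0 \right)}} - \frac{97243}{-186312} = - \frac{481}{-8 + \sqrt{-3 + 0}} - \frac{97243}{-186312} = - \frac{481}{-8 + \sqrt{-3}} - - \frac{97243}{186312} = - \frac{481}{-8 + i \sqrt{3}} + \frac{97243}{186312} = \frac{97243}{186312} - \frac{481}{-8 + i \sqrt{3}}$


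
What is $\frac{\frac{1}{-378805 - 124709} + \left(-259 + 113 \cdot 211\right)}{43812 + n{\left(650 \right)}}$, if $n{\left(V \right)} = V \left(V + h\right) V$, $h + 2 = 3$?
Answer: $\frac{11874874175}{138512326870368} \approx 8.5732 \cdot 10^{-5}$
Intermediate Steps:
$h = 1$ ($h = -2 + 3 = 1$)
$n{\left(V \right)} = V^{2} \left(1 + V\right)$ ($n{\left(V \right)} = V \left(V + 1\right) V = V \left(1 + V\right) V = V^{2} \left(1 + V\right)$)
$\frac{\frac{1}{-378805 - 124709} + \left(-259 + 113 \cdot 211\right)}{43812 + n{\left(650 \right)}} = \frac{\frac{1}{-378805 - 124709} + \left(-259 + 113 \cdot 211\right)}{43812 + 650^{2} \left(1 + 650\right)} = \frac{\frac{1}{-503514} + \left(-259 + 23843\right)}{43812 + 422500 \cdot 651} = \frac{- \frac{1}{503514} + 23584}{43812 + 275047500} = \frac{11874874175}{503514 \cdot 275091312} = \frac{11874874175}{503514} \cdot \frac{1}{275091312} = \frac{11874874175}{138512326870368}$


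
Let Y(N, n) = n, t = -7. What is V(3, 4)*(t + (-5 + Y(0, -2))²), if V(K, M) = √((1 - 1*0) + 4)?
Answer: 42*√5 ≈ 93.915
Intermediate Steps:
V(K, M) = √5 (V(K, M) = √((1 + 0) + 4) = √(1 + 4) = √5)
V(3, 4)*(t + (-5 + Y(0, -2))²) = √5*(-7 + (-5 - 2)²) = √5*(-7 + (-7)²) = √5*(-7 + 49) = √5*42 = 42*√5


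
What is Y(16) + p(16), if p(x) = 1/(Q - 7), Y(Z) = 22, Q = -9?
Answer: 351/16 ≈ 21.938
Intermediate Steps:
p(x) = -1/16 (p(x) = 1/(-9 - 7) = 1/(-16) = -1/16)
Y(16) + p(16) = 22 - 1/16 = 351/16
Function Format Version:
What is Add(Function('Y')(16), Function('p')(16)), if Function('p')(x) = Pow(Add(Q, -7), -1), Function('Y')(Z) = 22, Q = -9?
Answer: Rational(351, 16) ≈ 21.938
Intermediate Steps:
Function('p')(x) = Rational(-1, 16) (Function('p')(x) = Pow(Add(-9, -7), -1) = Pow(-16, -1) = Rational(-1, 16))
Add(Function('Y')(16), Function('p')(16)) = Add(22, Rational(-1, 16)) = Rational(351, 16)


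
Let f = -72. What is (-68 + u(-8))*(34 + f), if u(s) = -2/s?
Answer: 5149/2 ≈ 2574.5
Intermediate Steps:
(-68 + u(-8))*(34 + f) = (-68 - 2/(-8))*(34 - 72) = (-68 - 2*(-⅛))*(-38) = (-68 + ¼)*(-38) = -271/4*(-38) = 5149/2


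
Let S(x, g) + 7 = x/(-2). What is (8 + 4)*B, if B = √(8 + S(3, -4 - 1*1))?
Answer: 6*I*√2 ≈ 8.4853*I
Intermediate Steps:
S(x, g) = -7 - x/2 (S(x, g) = -7 + x/(-2) = -7 + x*(-½) = -7 - x/2)
B = I*√2/2 (B = √(8 + (-7 - ½*3)) = √(8 + (-7 - 3/2)) = √(8 - 17/2) = √(-½) = I*√2/2 ≈ 0.70711*I)
(8 + 4)*B = (8 + 4)*(I*√2/2) = 12*(I*√2/2) = 6*I*√2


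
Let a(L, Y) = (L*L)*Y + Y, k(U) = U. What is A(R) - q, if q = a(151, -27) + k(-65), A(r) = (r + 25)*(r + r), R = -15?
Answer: 615419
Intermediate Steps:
a(L, Y) = Y + Y*L² (a(L, Y) = L²*Y + Y = Y*L² + Y = Y + Y*L²)
A(r) = 2*r*(25 + r) (A(r) = (25 + r)*(2*r) = 2*r*(25 + r))
q = -615719 (q = -27*(1 + 151²) - 65 = -27*(1 + 22801) - 65 = -27*22802 - 65 = -615654 - 65 = -615719)
A(R) - q = 2*(-15)*(25 - 15) - 1*(-615719) = 2*(-15)*10 + 615719 = -300 + 615719 = 615419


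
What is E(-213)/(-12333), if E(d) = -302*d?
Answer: -21442/4111 ≈ -5.2158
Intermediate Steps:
E(-213)/(-12333) = -302*(-213)/(-12333) = 64326*(-1/12333) = -21442/4111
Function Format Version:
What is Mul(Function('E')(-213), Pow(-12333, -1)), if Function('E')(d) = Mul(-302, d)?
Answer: Rational(-21442, 4111) ≈ -5.2158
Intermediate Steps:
Mul(Function('E')(-213), Pow(-12333, -1)) = Mul(Mul(-302, -213), Pow(-12333, -1)) = Mul(64326, Rational(-1, 12333)) = Rational(-21442, 4111)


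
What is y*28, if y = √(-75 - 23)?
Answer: 196*I*√2 ≈ 277.19*I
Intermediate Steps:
y = 7*I*√2 (y = √(-98) = 7*I*√2 ≈ 9.8995*I)
y*28 = (7*I*√2)*28 = 196*I*√2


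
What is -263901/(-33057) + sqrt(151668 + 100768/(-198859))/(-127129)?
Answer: 87967/11019 - 2*sqrt(1499419034965949)/25280745811 ≈ 7.9801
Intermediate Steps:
-263901/(-33057) + sqrt(151668 + 100768/(-198859))/(-127129) = -263901*(-1/33057) + sqrt(151668 + 100768*(-1/198859))*(-1/127129) = 87967/11019 + sqrt(151668 - 100768/198859)*(-1/127129) = 87967/11019 + sqrt(30160446044/198859)*(-1/127129) = 87967/11019 + (2*sqrt(1499419034965949)/198859)*(-1/127129) = 87967/11019 - 2*sqrt(1499419034965949)/25280745811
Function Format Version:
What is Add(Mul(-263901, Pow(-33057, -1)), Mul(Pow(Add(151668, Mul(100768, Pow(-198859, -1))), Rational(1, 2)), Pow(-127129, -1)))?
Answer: Add(Rational(87967, 11019), Mul(Rational(-2, 25280745811), Pow(1499419034965949, Rational(1, 2)))) ≈ 7.9801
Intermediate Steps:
Add(Mul(-263901, Pow(-33057, -1)), Mul(Pow(Add(151668, Mul(100768, Pow(-198859, -1))), Rational(1, 2)), Pow(-127129, -1))) = Add(Mul(-263901, Rational(-1, 33057)), Mul(Pow(Add(151668, Mul(100768, Rational(-1, 198859))), Rational(1, 2)), Rational(-1, 127129))) = Add(Rational(87967, 11019), Mul(Pow(Add(151668, Rational(-100768, 198859)), Rational(1, 2)), Rational(-1, 127129))) = Add(Rational(87967, 11019), Mul(Pow(Rational(30160446044, 198859), Rational(1, 2)), Rational(-1, 127129))) = Add(Rational(87967, 11019), Mul(Mul(Rational(2, 198859), Pow(1499419034965949, Rational(1, 2))), Rational(-1, 127129))) = Add(Rational(87967, 11019), Mul(Rational(-2, 25280745811), Pow(1499419034965949, Rational(1, 2))))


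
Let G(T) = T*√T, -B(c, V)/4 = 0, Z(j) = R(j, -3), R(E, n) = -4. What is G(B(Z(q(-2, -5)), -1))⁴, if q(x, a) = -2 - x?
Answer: 0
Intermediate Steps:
Z(j) = -4
B(c, V) = 0 (B(c, V) = -4*0 = 0)
G(T) = T^(3/2)
G(B(Z(q(-2, -5)), -1))⁴ = (0^(3/2))⁴ = 0⁴ = 0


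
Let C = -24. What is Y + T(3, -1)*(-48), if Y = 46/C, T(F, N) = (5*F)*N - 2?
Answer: 9769/12 ≈ 814.08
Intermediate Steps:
T(F, N) = -2 + 5*F*N (T(F, N) = 5*F*N - 2 = -2 + 5*F*N)
Y = -23/12 (Y = 46/(-24) = 46*(-1/24) = -23/12 ≈ -1.9167)
Y + T(3, -1)*(-48) = -23/12 + (-2 + 5*3*(-1))*(-48) = -23/12 + (-2 - 15)*(-48) = -23/12 - 17*(-48) = -23/12 + 816 = 9769/12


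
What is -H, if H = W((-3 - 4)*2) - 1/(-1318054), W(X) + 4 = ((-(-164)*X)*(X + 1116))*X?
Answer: -46689010336937/1318054 ≈ -3.5423e+7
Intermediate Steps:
W(X) = -4 + 164*X**2*(1116 + X) (W(X) = -4 + ((-(-164)*X)*(X + 1116))*X = -4 + ((164*X)*(1116 + X))*X = -4 + (164*X*(1116 + X))*X = -4 + 164*X**2*(1116 + X))
H = 46689010336937/1318054 (H = (-4 + 164*((-3 - 4)*2)**3 + 183024*((-3 - 4)*2)**2) - 1/(-1318054) = (-4 + 164*(-7*2)**3 + 183024*(-7*2)**2) - 1*(-1/1318054) = (-4 + 164*(-14)**3 + 183024*(-14)**2) + 1/1318054 = (-4 + 164*(-2744) + 183024*196) + 1/1318054 = (-4 - 450016 + 35872704) + 1/1318054 = 35422684 + 1/1318054 = 46689010336937/1318054 ≈ 3.5423e+7)
-H = -1*46689010336937/1318054 = -46689010336937/1318054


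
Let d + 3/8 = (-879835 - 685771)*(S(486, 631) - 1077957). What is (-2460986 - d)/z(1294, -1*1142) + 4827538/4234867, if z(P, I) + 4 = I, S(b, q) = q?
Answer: 19047534107995302365/12941753552 ≈ 1.4718e+9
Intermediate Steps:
z(P, I) = -4 + I
d = 13493344396445/8 (d = -3/8 + (-879835 - 685771)*(631 - 1077957) = -3/8 - 1565606*(-1077326) = -3/8 + 1686668049556 = 13493344396445/8 ≈ 1.6867e+12)
(-2460986 - d)/z(1294, -1*1142) + 4827538/4234867 = (-2460986 - 1*13493344396445/8)/(-4 - 1*1142) + 4827538/4234867 = (-2460986 - 13493344396445/8)/(-4 - 1142) + 4827538*(1/4234867) = -13493364084333/8/(-1146) + 4827538/4234867 = -13493364084333/8*(-1/1146) + 4827538/4234867 = 4497788028111/3056 + 4827538/4234867 = 19047534107995302365/12941753552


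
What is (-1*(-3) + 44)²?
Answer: 2209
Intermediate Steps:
(-1*(-3) + 44)² = (3 + 44)² = 47² = 2209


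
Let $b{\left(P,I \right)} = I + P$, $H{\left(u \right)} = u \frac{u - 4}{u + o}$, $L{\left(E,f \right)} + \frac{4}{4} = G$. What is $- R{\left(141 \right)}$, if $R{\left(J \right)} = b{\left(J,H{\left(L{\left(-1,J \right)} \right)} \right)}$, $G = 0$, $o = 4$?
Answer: $- \frac{428}{3} \approx -142.67$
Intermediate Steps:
$L{\left(E,f \right)} = -1$ ($L{\left(E,f \right)} = -1 + 0 = -1$)
$H{\left(u \right)} = \frac{u \left(-4 + u\right)}{4 + u}$ ($H{\left(u \right)} = u \frac{u - 4}{u + 4} = u \frac{-4 + u}{4 + u} = \frac{u \left(-4 + u\right)}{4 + u}$)
$R{\left(J \right)} = \frac{5}{3} + J$ ($R{\left(J \right)} = - \frac{-4 - 1}{4 - 1} + J = \left(-1\right) \frac{1}{3} \left(-5\right) + J = \frac{5}{3} + J$)
$- R{\left(141 \right)} = - (\frac{5}{3} + 141) = \left(-1\right) \frac{428}{3} = - \frac{428}{3}$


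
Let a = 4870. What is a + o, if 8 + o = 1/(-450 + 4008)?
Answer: 17298997/3558 ≈ 4862.0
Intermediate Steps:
o = -28463/3558 (o = -8 + 1/(-450 + 4008) = -8 + 1/3558 = -28463/3558 ≈ -7.9997)
a + o = 4870 - 28463/3558 = 17298997/3558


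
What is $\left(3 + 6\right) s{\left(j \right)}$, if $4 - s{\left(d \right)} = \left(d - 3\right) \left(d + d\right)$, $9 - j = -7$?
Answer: $-3708$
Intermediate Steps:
$j = 16$ ($j = 9 - -7 = 9 + 7 = 16$)
$s{\left(d \right)} = 4 - 2 d \left(-3 + d\right)$ ($s{\left(d \right)} = 4 - \left(d - 3\right) \left(d + d\right) = 4 - \left(-3 + d\right) 2 d = 4 - 2 d \left(-3 + d\right)$)
$\left(3 + 6\right) s{\left(j \right)} = \left(3 + 6\right) \left(4 - 2 \cdot 16^{2} + 6 \cdot 16\right) = 9 \left(4 - 512 + 96\right) = 9 \left(-412\right) = -3708$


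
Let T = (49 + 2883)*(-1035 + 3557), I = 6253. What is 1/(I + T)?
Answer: 1/7400757 ≈ 1.3512e-7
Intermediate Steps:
T = 7394504 (T = 2932*2522 = 7394504)
1/(I + T) = 1/(6253 + 7394504) = 1/7400757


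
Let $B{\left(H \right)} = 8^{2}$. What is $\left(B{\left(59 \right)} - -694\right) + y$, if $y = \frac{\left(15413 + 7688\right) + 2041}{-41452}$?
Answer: $\frac{15697737}{20726} \approx 757.39$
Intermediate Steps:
$B{\left(H \right)} = 64$
$y = - \frac{12571}{20726}$ ($y = \left(23101 + 2041\right) \left(- \frac{1}{41452}\right) = 25142 \left(- \frac{1}{41452}\right) = - \frac{12571}{20726} \approx -0.60653$)
$\left(B{\left(59 \right)} - -694\right) + y = \left(64 - -694\right) - \frac{12571}{20726} = \left(64 + 694\right) - \frac{12571}{20726} = 758 - \frac{12571}{20726} = \frac{15697737}{20726}$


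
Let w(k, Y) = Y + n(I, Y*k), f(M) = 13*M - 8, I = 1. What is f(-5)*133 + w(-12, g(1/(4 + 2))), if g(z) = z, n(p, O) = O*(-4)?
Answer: -58205/6 ≈ -9700.8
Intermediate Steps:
n(p, O) = -4*O
f(M) = -8 + 13*M
w(k, Y) = Y - 4*Y*k
f(-5)*133 + w(-12, g(1/(4 + 2))) = (-8 + 13*(-5))*133 + (1 - 4*(-12))/(4 + 2) = (-8 - 65)*133 + (1 + 48)/6 = -73*133 + (⅙)*49 = -9709 + 49/6 = -58205/6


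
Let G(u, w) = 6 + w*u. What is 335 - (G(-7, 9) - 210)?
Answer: 602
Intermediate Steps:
G(u, w) = 6 + u*w
335 - (G(-7, 9) - 210) = 335 - ((6 - 7*9) - 210) = 335 - ((6 - 63) - 210) = 335 - (-57 - 210) = 335 - 1*(-267) = 335 + 267 = 602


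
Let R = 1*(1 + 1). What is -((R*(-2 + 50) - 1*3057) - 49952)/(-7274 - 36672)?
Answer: -7559/6278 ≈ -1.2040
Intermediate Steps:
R = 2 (R = 1*2 = 2)
-((R*(-2 + 50) - 1*3057) - 49952)/(-7274 - 36672) = -((2*(-2 + 50) - 1*3057) - 49952)/(-7274 - 36672) = -((2*48 - 3057) - 49952)/(-43946) = -((96 - 3057) - 49952)*(-1)/43946 = -(-2961 - 49952)*(-1)/43946 = -(-52913)*(-1)/43946 = -1*7559/6278 = -7559/6278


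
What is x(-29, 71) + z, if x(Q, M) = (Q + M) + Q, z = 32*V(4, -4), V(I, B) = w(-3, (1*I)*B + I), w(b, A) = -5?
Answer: -147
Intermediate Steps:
V(I, B) = -5
z = -160 (z = 32*(-5) = -160)
x(Q, M) = M + 2*Q (x(Q, M) = (M + Q) + Q = M + 2*Q)
x(-29, 71) + z = (71 + 2*(-29)) - 160 = (71 - 58) - 160 = 13 - 160 = -147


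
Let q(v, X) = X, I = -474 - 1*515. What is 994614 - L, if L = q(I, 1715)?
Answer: 992899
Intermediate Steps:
I = -989 (I = -474 - 515 = -989)
L = 1715
994614 - L = 994614 - 1*1715 = 994614 - 1715 = 992899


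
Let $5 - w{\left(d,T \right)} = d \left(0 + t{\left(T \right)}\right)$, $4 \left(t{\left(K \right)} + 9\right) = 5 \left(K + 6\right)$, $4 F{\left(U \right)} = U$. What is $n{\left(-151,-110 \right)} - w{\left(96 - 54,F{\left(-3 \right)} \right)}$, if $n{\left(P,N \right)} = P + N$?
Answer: $- \frac{2947}{8} \approx -368.38$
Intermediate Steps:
$F{\left(U \right)} = \frac{U}{4}$
$t{\left(K \right)} = - \frac{3}{2} + \frac{5 K}{4}$ ($t{\left(K \right)} = -9 + \frac{5 \left(K + 6\right)}{4} = -9 + \frac{5 \left(6 + K\right)}{4} = -9 + \frac{30 + 5 K}{4} = -9 + \left(\frac{15}{2} + \frac{5 K}{4}\right) = - \frac{3}{2} + \frac{5 K}{4}$)
$n{\left(P,N \right)} = N + P$
$w{\left(d,T \right)} = 5 - d \left(- \frac{3}{2} + \frac{5 T}{4}\right)$ ($w{\left(d,T \right)} = 5 - d \left(0 + \left(- \frac{3}{2} + \frac{5 T}{4}\right)\right) = 5 - d \left(- \frac{3}{2} + \frac{5 T}{4}\right)$)
$n{\left(-151,-110 \right)} - w{\left(96 - 54,F{\left(-3 \right)} \right)} = \left(-110 - 151\right) - \left(5 - \frac{\left(96 - 54\right) \left(-6 + 5 \cdot \frac{1}{4} \left(-3\right)\right)}{4}\right) = -261 - \left(5 - \frac{21 \left(-6 + 5 \left(- \frac{3}{4}\right)\right)}{2}\right) = -261 - \left(5 - \frac{21 \left(-6 - \frac{15}{4}\right)}{2}\right) = -261 - \left(5 - \frac{21}{2} \left(- \frac{39}{4}\right)\right) = -261 - \left(5 + \frac{819}{8}\right) = -261 - \frac{859}{8} = - \frac{2947}{8}$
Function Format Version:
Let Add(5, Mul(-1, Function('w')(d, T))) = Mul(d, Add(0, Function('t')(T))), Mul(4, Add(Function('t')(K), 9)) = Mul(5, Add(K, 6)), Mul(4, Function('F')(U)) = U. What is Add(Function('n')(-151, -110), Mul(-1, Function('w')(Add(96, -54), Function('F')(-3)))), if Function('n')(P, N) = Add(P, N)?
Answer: Rational(-2947, 8) ≈ -368.38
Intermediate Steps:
Function('F')(U) = Mul(Rational(1, 4), U)
Function('t')(K) = Add(Rational(-3, 2), Mul(Rational(5, 4), K)) (Function('t')(K) = Add(-9, Mul(Rational(1, 4), Mul(5, Add(K, 6)))) = Add(-9, Mul(Rational(1, 4), Mul(5, Add(6, K)))) = Add(-9, Mul(Rational(1, 4), Add(30, Mul(5, K)))) = Add(-9, Add(Rational(15, 2), Mul(Rational(5, 4), K))) = Add(Rational(-3, 2), Mul(Rational(5, 4), K)))
Function('n')(P, N) = Add(N, P)
Function('w')(d, T) = Add(5, Mul(-1, d, Add(Rational(-3, 2), Mul(Rational(5, 4), T)))) (Function('w')(d, T) = Add(5, Mul(-1, Mul(d, Add(0, Add(Rational(-3, 2), Mul(Rational(5, 4), T)))))) = Add(5, Mul(-1, Mul(d, Add(Rational(-3, 2), Mul(Rational(5, 4), T))))) = Add(5, Mul(-1, d, Add(Rational(-3, 2), Mul(Rational(5, 4), T)))))
Add(Function('n')(-151, -110), Mul(-1, Function('w')(Add(96, -54), Function('F')(-3)))) = Add(Add(-110, -151), Mul(-1, Add(5, Mul(Rational(-1, 4), Add(96, -54), Add(-6, Mul(5, Mul(Rational(1, 4), -3))))))) = Add(-261, Mul(-1, Add(5, Mul(Rational(-1, 4), 42, Add(-6, Mul(5, Rational(-3, 4))))))) = Add(-261, Mul(-1, Add(5, Mul(Rational(-1, 4), 42, Add(-6, Rational(-15, 4)))))) = Add(-261, Mul(-1, Add(5, Mul(Rational(-1, 4), 42, Rational(-39, 4))))) = Add(-261, Mul(-1, Add(5, Rational(819, 8)))) = Add(-261, Mul(-1, Rational(859, 8))) = Add(-261, Rational(-859, 8)) = Rational(-2947, 8)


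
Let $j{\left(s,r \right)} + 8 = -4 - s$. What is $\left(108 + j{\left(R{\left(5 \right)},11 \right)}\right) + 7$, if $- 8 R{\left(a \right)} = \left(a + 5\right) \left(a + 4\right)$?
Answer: $\frac{457}{4} \approx 114.25$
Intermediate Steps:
$R{\left(a \right)} = - \frac{\left(4 + a\right) \left(5 + a\right)}{8}$ ($R{\left(a \right)} = - \frac{\left(a + 5\right) \left(a + 4\right)}{8} = - \frac{\left(5 + a\right) \left(4 + a\right)}{8} = - \frac{\left(4 + a\right) \left(5 + a\right)}{8}$)
$j{\left(s,r \right)} = -12 - s$ ($j{\left(s,r \right)} = -8 - \left(4 + s\right) = -12 - s$)
$\left(108 + j{\left(R{\left(5 \right)},11 \right)}\right) + 7 = \left(108 - \left(\frac{19}{2} - \frac{45}{8} - \frac{25}{8}\right)\right) + 7 = \left(108 - \left(\frac{31}{8} - \frac{25}{8}\right)\right) + 7 = \left(108 - \frac{3}{4}\right) + 7 = \frac{429}{4} + 7 = \frac{457}{4}$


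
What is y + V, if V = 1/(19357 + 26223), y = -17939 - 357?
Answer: -833931679/45580 ≈ -18296.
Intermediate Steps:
y = -18296
V = 1/45580 ≈ 2.1939e-5
y + V = -18296 + 1/45580 = -833931679/45580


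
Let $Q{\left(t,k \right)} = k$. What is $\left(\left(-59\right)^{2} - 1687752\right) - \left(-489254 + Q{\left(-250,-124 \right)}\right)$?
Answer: $-1194893$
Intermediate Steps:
$\left(\left(-59\right)^{2} - 1687752\right) - \left(-489254 + Q{\left(-250,-124 \right)}\right) = \left(\left(-59\right)^{2} - 1687752\right) + \left(489254 - -124\right) = \left(3481 - 1687752\right) + \left(489254 + 124\right) = -1684271 + 489378 = -1194893$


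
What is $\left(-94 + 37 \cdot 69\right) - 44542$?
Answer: $-42083$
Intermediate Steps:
$\left(-94 + 37 \cdot 69\right) - 44542 = \left(-94 + 2553\right) - 44542 = 2459 - 44542 = -42083$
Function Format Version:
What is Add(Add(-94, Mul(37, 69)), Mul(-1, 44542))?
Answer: -42083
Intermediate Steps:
Add(Add(-94, Mul(37, 69)), Mul(-1, 44542)) = Add(Add(-94, 2553), -44542) = Add(2459, -44542) = -42083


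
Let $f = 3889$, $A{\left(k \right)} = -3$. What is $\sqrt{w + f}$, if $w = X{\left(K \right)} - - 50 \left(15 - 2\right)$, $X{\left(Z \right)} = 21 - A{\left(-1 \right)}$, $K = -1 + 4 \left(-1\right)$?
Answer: $39 \sqrt{3} \approx 67.55$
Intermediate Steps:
$K = -5$ ($K = -1 - 4 = -5$)
$X{\left(Z \right)} = 24$ ($X{\left(Z \right)} = 21 - -3 = 21 + 3 = 24$)
$w = 674$ ($w = 24 - - 50 \left(15 - 2\right) = 24 - \left(-50\right) 13 = 24 - -650 = 24 + 650 = 674$)
$\sqrt{w + f} = \sqrt{674 + 3889} = \sqrt{4563} = 39 \sqrt{3}$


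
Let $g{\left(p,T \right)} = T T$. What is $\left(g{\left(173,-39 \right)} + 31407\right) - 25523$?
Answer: $7405$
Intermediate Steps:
$g{\left(p,T \right)} = T^{2}$
$\left(g{\left(173,-39 \right)} + 31407\right) - 25523 = \left(\left(-39\right)^{2} + 31407\right) - 25523 = \left(1521 + 31407\right) - 25523 = 32928 - 25523 = 7405$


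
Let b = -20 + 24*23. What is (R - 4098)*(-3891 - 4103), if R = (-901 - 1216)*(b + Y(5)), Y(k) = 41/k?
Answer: 45873624958/5 ≈ 9.1747e+9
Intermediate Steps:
b = 532 (b = -20 + 552 = 532)
R = -5718017/5 (R = (-901 - 1216)*(532 + 41/5) = -2117*(532 + 41*(⅕)) = -2117*(532 + 41/5) = -2117*2701/5 = -5718017/5 ≈ -1.1436e+6)
(R - 4098)*(-3891 - 4103) = (-5718017/5 - 4098)*(-3891 - 4103) = -5738507/5*(-7994) = 45873624958/5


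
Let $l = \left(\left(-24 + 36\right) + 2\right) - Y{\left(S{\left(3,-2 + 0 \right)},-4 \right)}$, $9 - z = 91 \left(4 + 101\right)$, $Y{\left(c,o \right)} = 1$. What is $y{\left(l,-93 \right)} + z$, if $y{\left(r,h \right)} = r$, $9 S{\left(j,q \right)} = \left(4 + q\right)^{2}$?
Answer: $-9533$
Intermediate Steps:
$S{\left(j,q \right)} = \frac{\left(4 + q\right)^{2}}{9}$
$z = -9546$ ($z = 9 - 91 \left(4 + 101\right) = 9 - 91 \cdot 105 = 9 - 9555 = -9546$)
$l = 13$ ($l = \left(\left(-24 + 36\right) + 2\right) - 1 = \left(12 + 2\right) - 1 = 14 - 1 = 13$)
$y{\left(l,-93 \right)} + z = 13 - 9546 = -9533$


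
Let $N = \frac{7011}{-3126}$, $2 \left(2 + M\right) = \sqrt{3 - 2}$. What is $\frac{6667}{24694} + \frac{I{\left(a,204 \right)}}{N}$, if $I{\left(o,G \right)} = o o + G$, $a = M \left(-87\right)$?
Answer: $- \frac{73906909440}{9618313} \approx -7684.0$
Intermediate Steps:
$M = - \frac{3}{2}$ ($M = -2 + \frac{\sqrt{3 - 2}}{2} = -2 + \frac{\sqrt{1}}{2} = -2 + \frac{1}{2} \cdot 1 = -2 + \frac{1}{2} = - \frac{3}{2} \approx -1.5$)
$a = \frac{261}{2}$ ($a = \left(- \frac{3}{2}\right) \left(-87\right) = \frac{261}{2} \approx 130.5$)
$N = - \frac{2337}{1042}$ ($N = 7011 \left(- \frac{1}{3126}\right) = - \frac{2337}{1042} \approx -2.2428$)
$I{\left(o,G \right)} = G + o^{2}$ ($I{\left(o,G \right)} = o^{2} + G = G + o^{2}$)
$\frac{6667}{24694} + \frac{I{\left(a,204 \right)}}{N} = \frac{6667}{24694} + \frac{204 + \left(\frac{261}{2}\right)^{2}}{- \frac{2337}{1042}} = 6667 \cdot \frac{1}{24694} + \left(204 + \frac{68121}{4}\right) \left(- \frac{1042}{2337}\right) = \frac{6667}{24694} + \frac{68937}{4} \left(- \frac{1042}{2337}\right) = \frac{6667}{24694} - \frac{11972059}{1558} = - \frac{73906909440}{9618313}$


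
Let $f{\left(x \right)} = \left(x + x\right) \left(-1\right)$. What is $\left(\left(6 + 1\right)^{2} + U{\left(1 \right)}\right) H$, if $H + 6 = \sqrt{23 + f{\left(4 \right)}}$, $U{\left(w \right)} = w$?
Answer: $-300 + 50 \sqrt{15} \approx -106.35$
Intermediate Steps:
$f{\left(x \right)} = - 2 x$ ($f{\left(x \right)} = 2 x \left(-1\right) = - 2 x$)
$H = -6 + \sqrt{15}$ ($H = -6 + \sqrt{23 - 8} = -6 + \sqrt{15} \approx -2.127$)
$\left(\left(6 + 1\right)^{2} + U{\left(1 \right)}\right) H = \left(\left(6 + 1\right)^{2} + 1\right) \left(-6 + \sqrt{15}\right) = \left(7^{2} + 1\right) \left(-6 + \sqrt{15}\right) = \left(49 + 1\right) \left(-6 + \sqrt{15}\right) = 50 \left(-6 + \sqrt{15}\right) = -300 + 50 \sqrt{15}$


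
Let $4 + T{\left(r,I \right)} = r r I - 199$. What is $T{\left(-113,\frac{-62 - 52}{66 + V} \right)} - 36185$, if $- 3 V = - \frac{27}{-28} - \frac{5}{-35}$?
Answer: $- \frac{322882988}{5513} \approx -58568.0$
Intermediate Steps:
$V = - \frac{31}{84}$ ($V = - \frac{- \frac{27}{-28} - \frac{5}{-35}}{3} = - \frac{\left(-27\right) \left(- \frac{1}{28}\right) - - \frac{1}{7}}{3} = - \frac{\frac{27}{28} + \frac{1}{7}}{3} = \left(- \frac{1}{3}\right) \frac{31}{28} = - \frac{31}{84} \approx -0.36905$)
$T{\left(r,I \right)} = -203 + I r^{2}$ ($T{\left(r,I \right)} = -4 + \left(r r I - 199\right) = -4 + \left(r^{2} I - 199\right) = -4 + \left(I r^{2} - 199\right) = -4 + \left(-199 + I r^{2}\right) = -203 + I r^{2}$)
$T{\left(-113,\frac{-62 - 52}{66 + V} \right)} - 36185 = \left(-203 + \frac{-62 - 52}{66 - \frac{31}{84}} \left(-113\right)^{2}\right) - 36185 = \left(-203 + - \frac{114}{\frac{5513}{84}} \cdot 12769\right) - 36185 = \left(-203 + \left(-114\right) \frac{84}{5513} \cdot 12769\right) - 36185 = \left(-203 - \frac{122275944}{5513}\right) - 36185 = - \frac{123395083}{5513} - 36185 = - \frac{322882988}{5513}$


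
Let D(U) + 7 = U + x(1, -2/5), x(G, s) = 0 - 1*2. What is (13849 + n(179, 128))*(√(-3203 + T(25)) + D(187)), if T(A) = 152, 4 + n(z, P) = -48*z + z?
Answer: 966896 + 16296*I*√339 ≈ 9.669e+5 + 3.0004e+5*I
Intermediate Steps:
x(G, s) = -2 (x(G, s) = 0 - 2 = -2)
n(z, P) = -4 - 47*z (n(z, P) = -4 + (-48*z + z) = -4 - 47*z)
D(U) = -9 + U (D(U) = -7 + (U - 2) = -7 + (-2 + U) = -9 + U)
(13849 + n(179, 128))*(√(-3203 + T(25)) + D(187)) = (13849 + (-4 - 47*179))*(√(-3203 + 152) + (-9 + 187)) = (13849 + (-4 - 8413))*(√(-3051) + 178) = (13849 - 8417)*(3*I*√339 + 178) = 5432*(178 + 3*I*√339) = 966896 + 16296*I*√339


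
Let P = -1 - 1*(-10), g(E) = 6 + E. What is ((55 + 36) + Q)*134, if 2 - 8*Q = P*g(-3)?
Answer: 47101/4 ≈ 11775.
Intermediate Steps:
P = 9 (P = -1 + 10 = 9)
Q = -25/8 (Q = ¼ - 9*(6 - 3)/8 = ¼ - 9*3/8 = ¼ - ⅛*27 = ¼ - 27/8 = -25/8 ≈ -3.1250)
((55 + 36) + Q)*134 = ((55 + 36) - 25/8)*134 = (91 - 25/8)*134 = (703/8)*134 = 47101/4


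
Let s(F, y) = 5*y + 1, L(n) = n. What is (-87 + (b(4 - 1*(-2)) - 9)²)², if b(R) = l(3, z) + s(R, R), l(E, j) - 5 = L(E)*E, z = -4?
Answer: 1461681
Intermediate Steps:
l(E, j) = 5 + E² (l(E, j) = 5 + E*E = 5 + E²)
s(F, y) = 1 + 5*y
b(R) = 15 + 5*R (b(R) = (5 + 3²) + (1 + 5*R) = (5 + 9) + (1 + 5*R) = 14 + (1 + 5*R) = 15 + 5*R)
(-87 + (b(4 - 1*(-2)) - 9)²)² = (-87 + ((15 + 5*(4 - 1*(-2))) - 9)²)² = (-87 + ((15 + 5*(4 + 2)) - 9)²)² = (-87 + ((15 + 5*6) - 9)²)² = (-87 + ((15 + 30) - 9)²)² = (-87 + (45 - 9)²)² = (-87 + 36²)² = (-87 + 1296)² = 1209² = 1461681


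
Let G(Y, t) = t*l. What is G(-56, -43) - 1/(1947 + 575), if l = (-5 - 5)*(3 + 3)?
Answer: 6506759/2522 ≈ 2580.0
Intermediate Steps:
l = -60 (l = -10*6 = -60)
G(Y, t) = -60*t (G(Y, t) = t*(-60) = -60*t)
G(-56, -43) - 1/(1947 + 575) = -60*(-43) - 1/(1947 + 575) = 2580 - 1/2522 = 6506759/2522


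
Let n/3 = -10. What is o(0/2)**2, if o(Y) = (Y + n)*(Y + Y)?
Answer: 0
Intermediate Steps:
n = -30 (n = 3*(-10) = -30)
o(Y) = 2*Y*(-30 + Y) (o(Y) = (Y - 30)*(Y + Y) = (-30 + Y)*(2*Y) = 2*Y*(-30 + Y))
o(0/2)**2 = (2*(0/2)*(-30 + 0/2))**2 = (2*(0*(1/2))*(-30 + 0*(1/2)))**2 = (2*0*(-30 + 0))**2 = (2*0*(-30))**2 = 0**2 = 0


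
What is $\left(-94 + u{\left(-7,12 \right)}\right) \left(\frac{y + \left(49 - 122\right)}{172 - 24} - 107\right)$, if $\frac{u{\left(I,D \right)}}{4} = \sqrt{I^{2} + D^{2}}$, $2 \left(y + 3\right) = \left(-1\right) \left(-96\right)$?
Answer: $\frac{372804}{37} - \frac{15864 \sqrt{193}}{37} \approx 4119.3$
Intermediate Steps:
$y = 45$ ($y = -3 + \frac{\left(-1\right) \left(-96\right)}{2} = -3 + \frac{1}{2} \cdot 96 = -3 + 48 = 45$)
$u{\left(I,D \right)} = 4 \sqrt{D^{2} + I^{2}}$ ($u{\left(I,D \right)} = 4 \sqrt{I^{2} + D^{2}} = 4 \sqrt{D^{2} + I^{2}}$)
$\left(-94 + u{\left(-7,12 \right)}\right) \left(\frac{y + \left(49 - 122\right)}{172 - 24} - 107\right) = \left(-94 + 4 \sqrt{12^{2} + \left(-7\right)^{2}}\right) \left(\frac{45 + \left(49 - 122\right)}{172 - 24} - 107\right) = \left(-94 + 4 \sqrt{144 + 49}\right) \left(\frac{45 - 73}{148} - 107\right) = \left(-94 + 4 \sqrt{193}\right) \left(\left(-28\right) \frac{1}{148} - 107\right) = \left(-94 + 4 \sqrt{193}\right) \left(- \frac{7}{37} - 107\right) = \left(-94 + 4 \sqrt{193}\right) \left(- \frac{3966}{37}\right) = \frac{372804}{37} - \frac{15864 \sqrt{193}}{37}$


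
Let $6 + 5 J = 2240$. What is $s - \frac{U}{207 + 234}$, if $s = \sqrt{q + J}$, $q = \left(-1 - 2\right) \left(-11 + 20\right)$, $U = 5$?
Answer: $- \frac{5}{441} + \frac{\sqrt{10495}}{5} \approx 20.478$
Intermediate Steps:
$q = -27$ ($q = \left(-1 - 2\right) 9 = \left(-3\right) 9 = -27$)
$J = \frac{2234}{5}$ ($J = - \frac{6}{5} + \frac{1}{5} \cdot 2240 = - \frac{6}{5} + 448 = \frac{2234}{5} \approx 446.8$)
$s = \frac{\sqrt{10495}}{5}$ ($s = \sqrt{-27 + \frac{2234}{5}} = \sqrt{\frac{2099}{5}} = \frac{\sqrt{10495}}{5} \approx 20.489$)
$s - \frac{U}{207 + 234} = \frac{\sqrt{10495}}{5} - \frac{1}{207 + 234} \cdot 5 = \frac{\sqrt{10495}}{5} - \frac{1}{441} \cdot 5 = \frac{\sqrt{10495}}{5} - \frac{5}{441} = - \frac{5}{441} + \frac{\sqrt{10495}}{5}$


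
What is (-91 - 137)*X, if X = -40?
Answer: 9120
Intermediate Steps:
(-91 - 137)*X = (-91 - 137)*(-40) = -228*(-40) = 9120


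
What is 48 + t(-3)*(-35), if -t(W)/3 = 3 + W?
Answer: 48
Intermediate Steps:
t(W) = -9 - 3*W (t(W) = -3*(3 + W) = -9 - 3*W)
48 + t(-3)*(-35) = 48 + (-9 - 3*(-3))*(-35) = 48 + (-9 + 9)*(-35) = 48 + 0*(-35) = 48 + 0 = 48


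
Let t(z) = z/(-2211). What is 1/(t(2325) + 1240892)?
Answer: 737/914536629 ≈ 8.0587e-7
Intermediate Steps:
t(z) = -z/2211 (t(z) = z*(-1/2211) = -z/2211)
1/(t(2325) + 1240892) = 1/(-1/2211*2325 + 1240892) = 1/(-775/737 + 1240892) = 1/(914536629/737) = 737/914536629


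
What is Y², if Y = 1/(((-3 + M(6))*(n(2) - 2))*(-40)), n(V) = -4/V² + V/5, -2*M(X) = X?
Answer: 1/389376 ≈ 2.5682e-6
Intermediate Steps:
M(X) = -X/2
n(V) = -4/V² + V/5 (n(V) = -4/V² + V*(⅕) = -4/V² + V/5)
Y = -1/624 (Y = 1/(((-3 - ½*6)*((-4/2² + (⅕)*2) - 2))*(-40)) = 1/(((-3 - 3)*((-4*¼ + ⅖) - 2))*(-40)) = 1/(-6*((-1 + ⅖) - 2)*(-40)) = 1/(-6*(-⅗ - 2)*(-40)) = 1/(-6*(-13/5)*(-40)) = 1/((78/5)*(-40)) = 1/(-624) = -1/624 ≈ -0.0016026)
Y² = (-1/624)² = 1/389376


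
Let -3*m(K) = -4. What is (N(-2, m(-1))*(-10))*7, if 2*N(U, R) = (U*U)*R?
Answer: -560/3 ≈ -186.67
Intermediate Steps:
m(K) = 4/3 (m(K) = -⅓*(-4) = 4/3)
N(U, R) = R*U²/2 (N(U, R) = ((U*U)*R)/2 = (U²*R)/2 = (R*U²)/2 = R*U²/2)
(N(-2, m(-1))*(-10))*7 = (((½)*(4/3)*(-2)²)*(-10))*7 = (((½)*(4/3)*4)*(-10))*7 = ((8/3)*(-10))*7 = -80/3*7 = -560/3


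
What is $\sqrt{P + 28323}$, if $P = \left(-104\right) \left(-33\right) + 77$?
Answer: $2 \sqrt{7958} \approx 178.42$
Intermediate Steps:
$P = 3509$ ($P = 3432 + 77 = 3509$)
$\sqrt{P + 28323} = \sqrt{3509 + 28323} = \sqrt{31832} = 2 \sqrt{7958}$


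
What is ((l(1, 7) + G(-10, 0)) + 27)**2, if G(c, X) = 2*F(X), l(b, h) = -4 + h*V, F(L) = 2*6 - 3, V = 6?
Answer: 6889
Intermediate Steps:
F(L) = 9 (F(L) = 12 - 3 = 9)
l(b, h) = -4 + 6*h (l(b, h) = -4 + h*6 = -4 + 6*h)
G(c, X) = 18 (G(c, X) = 2*9 = 18)
((l(1, 7) + G(-10, 0)) + 27)**2 = (((-4 + 6*7) + 18) + 27)**2 = (((-4 + 42) + 18) + 27)**2 = ((38 + 18) + 27)**2 = (56 + 27)**2 = 83**2 = 6889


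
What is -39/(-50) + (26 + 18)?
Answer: 2239/50 ≈ 44.780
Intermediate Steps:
-39/(-50) + (26 + 18) = -39*(-1/50) + 44 = 39/50 + 44 = 2239/50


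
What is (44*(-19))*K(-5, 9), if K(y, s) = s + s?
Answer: -15048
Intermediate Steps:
K(y, s) = 2*s
(44*(-19))*K(-5, 9) = (44*(-19))*(2*9) = -836*18 = -15048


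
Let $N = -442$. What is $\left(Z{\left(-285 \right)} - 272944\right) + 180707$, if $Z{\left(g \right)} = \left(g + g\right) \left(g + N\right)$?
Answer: $322153$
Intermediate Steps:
$Z{\left(g \right)} = 2 g \left(-442 + g\right)$ ($Z{\left(g \right)} = \left(g + g\right) \left(g - 442\right) = 2 g \left(-442 + g\right)$)
$\left(Z{\left(-285 \right)} - 272944\right) + 180707 = \left(2 \left(-285\right) \left(-442 - 285\right) - 272944\right) + 180707 = \left(2 \left(-285\right) \left(-727\right) - 272944\right) + 180707 = \left(414390 - 272944\right) + 180707 = 141446 + 180707 = 322153$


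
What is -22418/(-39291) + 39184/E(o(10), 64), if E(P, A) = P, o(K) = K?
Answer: 769901362/196455 ≈ 3919.0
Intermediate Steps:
-22418/(-39291) + 39184/E(o(10), 64) = -22418/(-39291) + 39184/10 = -22418*(-1/39291) + 39184*(⅒) = 22418/39291 + 19592/5 = 769901362/196455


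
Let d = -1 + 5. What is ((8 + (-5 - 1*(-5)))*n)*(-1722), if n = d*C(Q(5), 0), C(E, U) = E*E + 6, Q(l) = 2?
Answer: -551040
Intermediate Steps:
C(E, U) = 6 + E² (C(E, U) = E² + 6 = 6 + E²)
d = 4
n = 40 (n = 4*(6 + 2²) = 4*(6 + 4) = 4*10 = 40)
((8 + (-5 - 1*(-5)))*n)*(-1722) = ((8 + (-5 - 1*(-5)))*40)*(-1722) = ((8 + (-5 + 5))*40)*(-1722) = ((8 + 0)*40)*(-1722) = (8*40)*(-1722) = 320*(-1722) = -551040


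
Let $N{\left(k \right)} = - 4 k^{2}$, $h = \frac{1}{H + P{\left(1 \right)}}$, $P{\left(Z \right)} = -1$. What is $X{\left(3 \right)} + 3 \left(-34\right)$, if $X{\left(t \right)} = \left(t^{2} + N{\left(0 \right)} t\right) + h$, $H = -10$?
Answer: $- \frac{1024}{11} \approx -93.091$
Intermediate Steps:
$h = - \frac{1}{11}$ ($h = \frac{1}{-10 - 1} = \frac{1}{-11} = - \frac{1}{11} \approx -0.090909$)
$X{\left(t \right)} = - \frac{1}{11} + t^{2}$ ($X{\left(t \right)} = \left(t^{2} + - 4 \cdot 0^{2} t\right) - \frac{1}{11} = \left(t^{2} + \left(-4\right) 0 t\right) - \frac{1}{11} = \left(t^{2} + 0 t\right) - \frac{1}{11} = \left(t^{2} + 0\right) - \frac{1}{11} = t^{2} - \frac{1}{11} = - \frac{1}{11} + t^{2}$)
$X{\left(3 \right)} + 3 \left(-34\right) = \left(- \frac{1}{11} + 3^{2}\right) + 3 \left(-34\right) = \left(- \frac{1}{11} + 9\right) - 102 = \frac{98}{11} - 102 = - \frac{1024}{11}$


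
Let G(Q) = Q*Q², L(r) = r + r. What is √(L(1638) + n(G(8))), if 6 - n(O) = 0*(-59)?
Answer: √3282 ≈ 57.289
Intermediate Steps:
L(r) = 2*r
G(Q) = Q³
n(O) = 6 (n(O) = 6 - 0*(-59) = 6 - 1*0 = 6 + 0 = 6)
√(L(1638) + n(G(8))) = √(2*1638 + 6) = √(3276 + 6) = √3282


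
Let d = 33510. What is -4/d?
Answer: -2/16755 ≈ -0.00011937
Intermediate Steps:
-4/d = -4/33510 = -4*1/33510 = -2/16755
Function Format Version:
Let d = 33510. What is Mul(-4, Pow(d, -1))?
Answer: Rational(-2, 16755) ≈ -0.00011937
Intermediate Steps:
Mul(-4, Pow(d, -1)) = Mul(-4, Pow(33510, -1)) = Mul(-4, Rational(1, 33510)) = Rational(-2, 16755)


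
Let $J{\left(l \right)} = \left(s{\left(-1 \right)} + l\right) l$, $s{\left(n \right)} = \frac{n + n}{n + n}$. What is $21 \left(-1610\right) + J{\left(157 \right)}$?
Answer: $-9004$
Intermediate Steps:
$s{\left(n \right)} = 1$ ($s{\left(n \right)} = \frac{2 n}{2 n} = 2 n \frac{1}{2 n} = 1$)
$J{\left(l \right)} = l \left(1 + l\right)$ ($J{\left(l \right)} = \left(1 + l\right) l = l \left(1 + l\right)$)
$21 \left(-1610\right) + J{\left(157 \right)} = 21 \left(-1610\right) + 157 \left(1 + 157\right) = -33810 + 157 \cdot 158 = -33810 + 24806 = -9004$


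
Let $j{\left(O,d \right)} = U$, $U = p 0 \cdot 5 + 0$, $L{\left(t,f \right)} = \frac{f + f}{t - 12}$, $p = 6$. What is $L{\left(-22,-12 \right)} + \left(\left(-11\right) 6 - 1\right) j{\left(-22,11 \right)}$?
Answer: $\frac{12}{17} \approx 0.70588$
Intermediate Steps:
$L{\left(t,f \right)} = \frac{2 f}{-12 + t}$
$U = 0$ ($U = 6 \cdot 0 \cdot 5 + 0 = 0 \cdot 5 + 0 = 0 + 0 = 0$)
$j{\left(O,d \right)} = 0$
$L{\left(-22,-12 \right)} + \left(\left(-11\right) 6 - 1\right) j{\left(-22,11 \right)} = 2 \left(-12\right) \frac{1}{-12 - 22} + \left(\left(-11\right) 6 - 1\right) 0 = 2 \left(-12\right) \frac{1}{-34} + \left(-66 - 1\right) 0 = 2 \left(-12\right) \left(- \frac{1}{34}\right) - 0 = \frac{12}{17} + 0 = \frac{12}{17}$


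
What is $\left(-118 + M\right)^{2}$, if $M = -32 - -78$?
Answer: $5184$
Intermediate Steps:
$M = 46$ ($M = -32 + 78 = 46$)
$\left(-118 + M\right)^{2} = \left(-118 + 46\right)^{2} = \left(-72\right)^{2} = 5184$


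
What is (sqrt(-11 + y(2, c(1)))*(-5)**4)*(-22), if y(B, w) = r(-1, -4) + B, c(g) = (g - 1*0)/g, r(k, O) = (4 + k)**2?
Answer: 0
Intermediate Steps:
c(g) = 1 (c(g) = (g + 0)/g = g/g = 1)
y(B, w) = 9 + B (y(B, w) = (4 - 1)**2 + B = 3**2 + B = 9 + B)
(sqrt(-11 + y(2, c(1)))*(-5)**4)*(-22) = (sqrt(-11 + (9 + 2))*(-5)**4)*(-22) = (sqrt(-11 + 11)*625)*(-22) = (sqrt(0)*625)*(-22) = (0*625)*(-22) = 0*(-22) = 0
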